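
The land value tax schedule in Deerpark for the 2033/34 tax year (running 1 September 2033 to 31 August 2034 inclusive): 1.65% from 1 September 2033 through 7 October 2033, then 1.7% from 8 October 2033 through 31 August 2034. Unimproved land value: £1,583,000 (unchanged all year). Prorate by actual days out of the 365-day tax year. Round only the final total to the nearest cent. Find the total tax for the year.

1 September – 7 October 2033: 37 days at 1.65% → £1,583,000 × 1.65% × 37/365 = £2,647.7301
8 October 2033 – 31 August 2034: 328 days at 1.7% → £1,583,000 × 1.7% × 328/365 = £24,183.0356
Total = £26,830.7658

£26,830.77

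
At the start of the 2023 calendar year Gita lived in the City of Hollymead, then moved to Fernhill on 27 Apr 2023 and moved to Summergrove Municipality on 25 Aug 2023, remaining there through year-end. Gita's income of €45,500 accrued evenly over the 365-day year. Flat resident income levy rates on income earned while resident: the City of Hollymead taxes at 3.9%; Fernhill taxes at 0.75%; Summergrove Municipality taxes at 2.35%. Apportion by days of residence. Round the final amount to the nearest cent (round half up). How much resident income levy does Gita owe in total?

€1,054.04

The City of Hollymead, 1 Jan – 26 Apr 2023: 116 days → €45,500 × 3.9% × 116/365 = €563.9507
Fernhill, 27 Apr – 24 Aug 2023: 120 days → €45,500 × 0.75% × 120/365 = €112.1918
Summergrove Municipality, 25 Aug – 31 Dec 2023: 129 days → €45,500 × 2.35% × 129/365 = €377.8993
Total = €1,054.0418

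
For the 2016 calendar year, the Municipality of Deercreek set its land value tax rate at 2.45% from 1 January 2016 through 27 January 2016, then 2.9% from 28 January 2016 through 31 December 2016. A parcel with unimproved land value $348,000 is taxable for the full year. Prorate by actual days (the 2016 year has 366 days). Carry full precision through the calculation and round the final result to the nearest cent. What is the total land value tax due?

1 January – 27 January 2016: 27 days at 2.45% → $348,000 × 2.45% × 27/366 = $628.9672
28 January – 31 December 2016: 339 days at 2.9% → $348,000 × 2.9% × 339/366 = $9,347.5082
Total = $9,976.4754

$9,976.48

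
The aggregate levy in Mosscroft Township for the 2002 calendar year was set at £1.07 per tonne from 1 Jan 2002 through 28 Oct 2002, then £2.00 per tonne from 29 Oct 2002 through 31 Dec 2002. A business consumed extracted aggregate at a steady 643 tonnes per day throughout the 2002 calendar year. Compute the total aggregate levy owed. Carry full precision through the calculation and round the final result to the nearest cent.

1 Jan – 28 Oct 2002: 301 days × 643 tonnes/day = 193,543 tonnes at £1.07/tonne → £207,091.01
29 Oct – 31 Dec 2002: 64 days × 643 tonnes/day = 41,152 tonnes at £2.00/tonne → £82,304.00

£289,395.01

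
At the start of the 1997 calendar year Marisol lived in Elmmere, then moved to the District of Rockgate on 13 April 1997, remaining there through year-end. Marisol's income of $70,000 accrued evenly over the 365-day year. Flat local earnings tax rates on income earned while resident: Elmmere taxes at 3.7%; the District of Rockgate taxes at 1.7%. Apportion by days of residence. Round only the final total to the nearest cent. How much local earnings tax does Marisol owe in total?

Elmmere, 1 January – 12 April 1997: 102 days → $70,000 × 3.7% × 102/365 = $723.7808
The District of Rockgate, 13 April – 31 December 1997: 263 days → $70,000 × 1.7% × 263/365 = $857.4521
Total = $1,581.2329

$1,581.23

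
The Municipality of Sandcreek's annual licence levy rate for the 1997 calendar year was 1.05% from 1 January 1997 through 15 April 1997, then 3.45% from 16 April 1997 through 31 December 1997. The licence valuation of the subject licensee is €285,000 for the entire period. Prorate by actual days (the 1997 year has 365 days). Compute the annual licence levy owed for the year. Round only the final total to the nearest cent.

€7,864.83

1 January – 15 April 1997: 105 days at 1.05% → €285,000 × 1.05% × 105/365 = €860.8562
16 April – 31 December 1997: 260 days at 3.45% → €285,000 × 3.45% × 260/365 = €7,003.9726
Total = €7,864.8288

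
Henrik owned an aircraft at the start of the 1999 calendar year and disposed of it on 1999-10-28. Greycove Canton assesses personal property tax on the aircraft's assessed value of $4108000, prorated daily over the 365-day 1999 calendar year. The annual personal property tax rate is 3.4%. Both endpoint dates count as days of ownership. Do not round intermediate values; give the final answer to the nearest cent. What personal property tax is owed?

$115181.57

Days held (1999-01-01 to 1999-10-28): 301 out of 365
Tax = $4108000 × 3.4% × 301/365 = $115181.5671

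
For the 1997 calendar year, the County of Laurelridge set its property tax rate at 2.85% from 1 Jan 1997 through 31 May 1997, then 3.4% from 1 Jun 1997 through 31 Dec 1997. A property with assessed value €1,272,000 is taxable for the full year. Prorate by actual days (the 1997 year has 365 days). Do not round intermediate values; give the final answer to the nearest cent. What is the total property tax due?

€40,353.76

1 Jan – 31 May 1997: 151 days at 2.85% → €1,272,000 × 2.85% × 151/365 = €14,997.4027
1 Jun – 31 Dec 1997: 214 days at 3.4% → €1,272,000 × 3.4% × 214/365 = €25,356.3616
Total = €40,353.7644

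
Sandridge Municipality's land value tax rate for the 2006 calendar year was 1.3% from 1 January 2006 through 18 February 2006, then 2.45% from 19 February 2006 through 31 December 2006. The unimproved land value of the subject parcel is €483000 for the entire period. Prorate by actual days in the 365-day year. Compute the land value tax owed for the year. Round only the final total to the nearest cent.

€11087.83

1 January – 18 February 2006: 49 days at 1.3% → €483000 × 1.3% × 49/365 = €842.9342
19 February – 31 December 2006: 316 days at 2.45% → €483000 × 2.45% × 316/365 = €10244.8932
Total = €11087.8274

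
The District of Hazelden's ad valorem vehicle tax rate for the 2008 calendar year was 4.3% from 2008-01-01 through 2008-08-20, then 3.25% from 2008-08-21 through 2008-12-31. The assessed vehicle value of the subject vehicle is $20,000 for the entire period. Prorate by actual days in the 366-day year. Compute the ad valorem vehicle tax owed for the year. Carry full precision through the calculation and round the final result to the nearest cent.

$783.69

2008-01-01 to 2008-08-20: 233 days at 4.3% → $20,000 × 4.3% × 233/366 = $547.4863
2008-08-21 to 2008-12-31: 133 days at 3.25% → $20,000 × 3.25% × 133/366 = $236.2022
Total = $783.6885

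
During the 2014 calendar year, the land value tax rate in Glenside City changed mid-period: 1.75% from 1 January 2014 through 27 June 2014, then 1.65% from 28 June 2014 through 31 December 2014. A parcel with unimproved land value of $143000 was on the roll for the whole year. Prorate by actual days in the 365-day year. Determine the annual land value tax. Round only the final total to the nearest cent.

$2429.24

1 January – 27 June 2014: 178 days at 1.75% → $143000 × 1.75% × 178/365 = $1220.3973
28 June – 31 December 2014: 187 days at 1.65% → $143000 × 1.65% × 187/365 = $1208.8397
Total = $2429.2370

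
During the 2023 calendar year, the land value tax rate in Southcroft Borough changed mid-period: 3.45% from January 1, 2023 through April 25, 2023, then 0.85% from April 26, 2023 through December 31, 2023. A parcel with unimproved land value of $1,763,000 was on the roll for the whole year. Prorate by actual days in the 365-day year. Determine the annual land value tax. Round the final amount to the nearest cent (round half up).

January 1 – April 25, 2023: 115 days at 3.45% → $1,763,000 × 3.45% × 115/365 = $19,163.5685
April 26 – December 31, 2023: 250 days at 0.85% → $1,763,000 × 0.85% × 250/365 = $10,264.0411
Total = $29,427.6096

$29,427.61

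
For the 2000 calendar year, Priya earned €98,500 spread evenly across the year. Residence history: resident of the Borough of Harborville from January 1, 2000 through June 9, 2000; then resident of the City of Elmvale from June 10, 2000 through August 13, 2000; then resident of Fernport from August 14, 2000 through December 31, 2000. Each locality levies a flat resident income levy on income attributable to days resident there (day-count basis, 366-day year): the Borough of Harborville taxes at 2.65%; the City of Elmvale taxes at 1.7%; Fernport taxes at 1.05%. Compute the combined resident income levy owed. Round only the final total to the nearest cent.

The Borough of Harborville, January 1 – June 9, 2000: 161 days → €98,500 × 2.65% × 161/366 = €1,148.2247
The City of Elmvale, June 10 – August 13, 2000: 65 days → €98,500 × 1.7% × 65/366 = €297.3839
Fernport, August 14 – December 31, 2000: 140 days → €98,500 × 1.05% × 140/366 = €395.6148
Total = €1,841.2234

€1,841.22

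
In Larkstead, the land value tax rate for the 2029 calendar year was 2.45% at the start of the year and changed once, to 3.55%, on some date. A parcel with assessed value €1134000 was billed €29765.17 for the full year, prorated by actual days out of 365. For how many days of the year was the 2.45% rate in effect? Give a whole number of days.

Let d = days at the first rate; then 365 − d days at the second rate.
€1134000 × [2.45%·d + 3.55%·(365−d)] / 365 = €29765.17
Solving gives d = 307, so the new rate took effect on November 4, 2029.

307 days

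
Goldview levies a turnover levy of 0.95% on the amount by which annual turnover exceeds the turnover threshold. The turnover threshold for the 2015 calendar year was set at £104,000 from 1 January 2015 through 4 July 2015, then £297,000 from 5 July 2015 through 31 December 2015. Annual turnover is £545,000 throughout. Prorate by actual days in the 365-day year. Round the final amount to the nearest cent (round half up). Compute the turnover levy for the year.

£3,285.31

1 January – 4 July 2015: 185 days, exemption £104,000 → (£545,000 − £104,000) × 0.95% × 185/365 = £2,123.4452
5 July – 31 December 2015: 180 days, exemption £297,000 → (£545,000 − £297,000) × 0.95% × 180/365 = £1,161.8630
Total = £3,285.3082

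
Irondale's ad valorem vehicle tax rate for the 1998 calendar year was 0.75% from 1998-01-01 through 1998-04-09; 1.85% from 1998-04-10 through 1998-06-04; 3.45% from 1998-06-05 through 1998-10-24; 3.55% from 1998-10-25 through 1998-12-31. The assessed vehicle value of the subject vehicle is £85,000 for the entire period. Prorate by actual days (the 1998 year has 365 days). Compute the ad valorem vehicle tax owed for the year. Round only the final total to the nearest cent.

1998-01-01 to 1998-04-09: 99 days at 0.75% → £85,000 × 0.75% × 99/365 = £172.9110
1998-04-10 to 1998-06-04: 56 days at 1.85% → £85,000 × 1.85% × 56/365 = £241.2603
1998-06-05 to 1998-10-24: 142 days at 3.45% → £85,000 × 3.45% × 142/365 = £1,140.8630
1998-10-25 to 1998-12-31: 68 days at 3.55% → £85,000 × 3.55% × 68/365 = £562.1644
Total = £2,117.1986

£2,117.20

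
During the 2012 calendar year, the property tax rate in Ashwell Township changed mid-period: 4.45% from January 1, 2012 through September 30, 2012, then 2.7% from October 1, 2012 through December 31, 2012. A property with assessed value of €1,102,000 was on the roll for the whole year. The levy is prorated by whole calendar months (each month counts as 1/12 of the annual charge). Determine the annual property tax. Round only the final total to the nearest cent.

January 1 – September 30, 2012: 9 months at 4.45% → €1,102,000 × 4.45% × 9/12 = €36,779.2500
October 1 – December 31, 2012: 3 months at 2.7% → €1,102,000 × 2.7% × 3/12 = €7,438.5000
Total = €44,217.7500

€44,217.75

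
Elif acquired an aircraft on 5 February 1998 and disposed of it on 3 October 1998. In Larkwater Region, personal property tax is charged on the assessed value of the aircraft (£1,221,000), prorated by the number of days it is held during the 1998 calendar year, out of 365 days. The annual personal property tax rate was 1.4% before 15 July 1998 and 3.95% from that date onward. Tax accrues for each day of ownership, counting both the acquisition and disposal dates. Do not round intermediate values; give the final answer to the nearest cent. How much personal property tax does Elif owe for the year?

£18,196.25

5 February – 14 July 1998: 160 days at 1.4% → £1,221,000 × 1.4% × 160/365 = £7,493.2603
15 July – 3 October 1998: 81 days at 3.95% → £1,221,000 × 3.95% × 81/365 = £10,702.9849
Total = £18,196.2452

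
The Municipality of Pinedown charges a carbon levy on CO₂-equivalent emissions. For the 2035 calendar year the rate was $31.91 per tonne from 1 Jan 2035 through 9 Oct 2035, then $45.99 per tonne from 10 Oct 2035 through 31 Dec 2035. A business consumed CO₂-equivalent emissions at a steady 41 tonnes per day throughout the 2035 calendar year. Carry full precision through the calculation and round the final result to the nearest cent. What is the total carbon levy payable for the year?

$525,447.39

1 Jan – 9 Oct 2035: 282 days × 41 tonnes/day = 11,562 tonnes at $31.91/tonne → $368,943.42
10 Oct – 31 Dec 2035: 83 days × 41 tonnes/day = 3,403 tonnes at $45.99/tonne → $156,503.97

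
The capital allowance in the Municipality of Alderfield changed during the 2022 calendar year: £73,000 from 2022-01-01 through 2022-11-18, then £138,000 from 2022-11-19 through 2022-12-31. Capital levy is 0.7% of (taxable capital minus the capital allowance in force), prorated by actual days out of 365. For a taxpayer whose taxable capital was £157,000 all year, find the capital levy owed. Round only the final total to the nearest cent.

£534.40

2022-01-01 to 2022-11-18: 322 days, exemption £73,000 → (£157,000 − £73,000) × 0.7% × 322/365 = £518.7288
2022-11-19 to 2022-12-31: 43 days, exemption £138,000 → (£157,000 − £138,000) × 0.7% × 43/365 = £15.6685
Total = £534.3973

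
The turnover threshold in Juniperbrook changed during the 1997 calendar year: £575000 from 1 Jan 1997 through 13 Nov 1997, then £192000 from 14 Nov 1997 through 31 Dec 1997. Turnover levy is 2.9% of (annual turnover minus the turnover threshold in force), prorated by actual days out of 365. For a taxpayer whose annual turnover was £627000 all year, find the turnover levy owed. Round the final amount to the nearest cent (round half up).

£2968.65

1 Jan – 13 Nov 1997: 317 days, exemption £575000 → (£627000 − £575000) × 2.9% × 317/365 = £1309.6877
14 Nov – 31 Dec 1997: 48 days, exemption £192000 → (£627000 − £192000) × 2.9% × 48/365 = £1658.9589
Total = £2968.6466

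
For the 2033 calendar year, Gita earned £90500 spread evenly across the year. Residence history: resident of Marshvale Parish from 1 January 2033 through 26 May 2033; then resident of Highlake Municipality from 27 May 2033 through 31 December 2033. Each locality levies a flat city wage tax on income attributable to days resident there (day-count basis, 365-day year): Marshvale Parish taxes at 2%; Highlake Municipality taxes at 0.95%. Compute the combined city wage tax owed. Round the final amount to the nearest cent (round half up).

Marshvale Parish, 1 January – 26 May 2033: 146 days → £90500 × 2% × 146/365 = £724.0000
Highlake Municipality, 27 May – 31 December 2033: 219 days → £90500 × 0.95% × 219/365 = £515.8500
Total = £1239.8500

£1239.85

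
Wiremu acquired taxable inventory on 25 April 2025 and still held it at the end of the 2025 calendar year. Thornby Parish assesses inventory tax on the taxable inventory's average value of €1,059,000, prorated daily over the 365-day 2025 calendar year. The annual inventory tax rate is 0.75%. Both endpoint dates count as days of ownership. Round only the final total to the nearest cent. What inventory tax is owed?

€5,461.83

Days held (25 April – 31 December 2025): 251 out of 365
Tax = €1,059,000 × 0.75% × 251/365 = €5,461.8288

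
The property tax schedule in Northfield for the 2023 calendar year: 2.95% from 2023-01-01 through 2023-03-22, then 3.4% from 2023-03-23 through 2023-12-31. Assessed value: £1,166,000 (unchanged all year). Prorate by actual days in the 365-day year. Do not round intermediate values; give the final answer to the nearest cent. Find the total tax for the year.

£38,479.60

2023-01-01 to 2023-03-22: 81 days at 2.95% → £1,166,000 × 2.95% × 81/365 = £7,633.3068
2023-03-23 to 2023-12-31: 284 days at 3.4% → £1,166,000 × 3.4% × 284/365 = £30,846.2904
Total = £38,479.5973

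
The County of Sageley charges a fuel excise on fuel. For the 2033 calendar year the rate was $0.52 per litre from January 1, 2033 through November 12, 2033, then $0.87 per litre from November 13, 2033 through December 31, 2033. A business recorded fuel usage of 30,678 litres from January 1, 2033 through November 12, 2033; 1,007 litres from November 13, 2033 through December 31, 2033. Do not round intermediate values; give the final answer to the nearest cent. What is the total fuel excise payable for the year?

January 1 – November 12, 2033: 30,678 litres at $0.52/litre → $15,952.56
November 13 – December 31, 2033: 1,007 litres at $0.87/litre → $876.09

$16,828.65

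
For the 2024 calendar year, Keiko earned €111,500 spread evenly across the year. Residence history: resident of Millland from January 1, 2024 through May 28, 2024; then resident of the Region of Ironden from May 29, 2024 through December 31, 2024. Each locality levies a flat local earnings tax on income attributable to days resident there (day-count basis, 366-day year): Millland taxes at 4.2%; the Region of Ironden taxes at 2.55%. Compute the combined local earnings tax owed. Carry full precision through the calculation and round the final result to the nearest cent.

€3,592.22

Millland, January 1 – May 28, 2024: 149 days → €111,500 × 4.2% × 149/366 = €1,906.4672
The Region of Ironden, May 29 – December 31, 2024: 217 days → €111,500 × 2.55% × 217/366 = €1,685.7520
Total = €3,592.2193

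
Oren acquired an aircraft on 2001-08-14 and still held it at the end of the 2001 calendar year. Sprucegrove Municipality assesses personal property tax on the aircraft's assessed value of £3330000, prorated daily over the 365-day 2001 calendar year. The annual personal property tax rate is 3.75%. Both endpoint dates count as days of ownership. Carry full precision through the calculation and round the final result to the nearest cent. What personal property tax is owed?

£47897.26

Days held (2001-08-14 to 2001-12-31): 140 out of 365
Tax = £3330000 × 3.75% × 140/365 = £47897.2603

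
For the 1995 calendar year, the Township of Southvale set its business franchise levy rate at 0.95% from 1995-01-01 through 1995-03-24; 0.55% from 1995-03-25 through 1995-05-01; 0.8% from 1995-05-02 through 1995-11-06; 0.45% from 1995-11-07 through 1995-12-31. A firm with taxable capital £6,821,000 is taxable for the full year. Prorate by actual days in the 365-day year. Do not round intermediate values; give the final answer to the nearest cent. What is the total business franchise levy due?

1995-01-01 to 1995-03-24: 83 days at 0.95% → £6,821,000 × 0.95% × 83/365 = £14,735.2288
1995-03-25 to 1995-05-01: 38 days at 0.55% → £6,821,000 × 0.55% × 38/365 = £3,905.7233
1995-05-02 to 1995-11-06: 189 days at 0.8% → £6,821,000 × 0.8% × 189/365 = £28,255.7589
1995-11-07 to 1995-12-31: 55 days at 0.45% → £6,821,000 × 0.45% × 55/365 = £4,625.1986
Total = £51,521.9096

£51,521.91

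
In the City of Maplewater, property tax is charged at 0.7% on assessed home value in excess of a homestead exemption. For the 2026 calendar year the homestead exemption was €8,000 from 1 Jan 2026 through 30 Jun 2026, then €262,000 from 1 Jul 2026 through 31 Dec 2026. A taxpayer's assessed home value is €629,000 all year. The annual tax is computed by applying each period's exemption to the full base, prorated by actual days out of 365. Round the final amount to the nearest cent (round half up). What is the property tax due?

€3,450.69

1 Jan – 30 Jun 2026: 181 days, exemption €8,000 → (€629,000 − €8,000) × 0.7% × 181/365 = €2,155.6356
1 Jul – 31 Dec 2026: 184 days, exemption €262,000 → (€629,000 − €262,000) × 0.7% × 184/365 = €1,295.0575
Total = €3,450.6932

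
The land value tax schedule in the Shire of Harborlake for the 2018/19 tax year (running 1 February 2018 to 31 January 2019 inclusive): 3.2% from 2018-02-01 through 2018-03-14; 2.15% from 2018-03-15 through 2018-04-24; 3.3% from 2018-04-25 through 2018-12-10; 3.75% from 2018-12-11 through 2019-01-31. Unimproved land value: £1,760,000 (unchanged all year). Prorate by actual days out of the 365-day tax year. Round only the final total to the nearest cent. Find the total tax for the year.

£56,732.27

2018-02-01 to 2018-03-14: 42 days at 3.2% → £1,760,000 × 3.2% × 42/365 = £6,480.6575
2018-03-15 to 2018-04-24: 41 days at 2.15% → £1,760,000 × 2.15% × 41/365 = £4,250.5205
2018-04-25 to 2018-12-10: 230 days at 3.3% → £1,760,000 × 3.3% × 230/365 = £36,598.3562
2018-12-11 to 2019-01-31: 52 days at 3.75% → £1,760,000 × 3.75% × 52/365 = £9,402.7397
Total = £56,732.2740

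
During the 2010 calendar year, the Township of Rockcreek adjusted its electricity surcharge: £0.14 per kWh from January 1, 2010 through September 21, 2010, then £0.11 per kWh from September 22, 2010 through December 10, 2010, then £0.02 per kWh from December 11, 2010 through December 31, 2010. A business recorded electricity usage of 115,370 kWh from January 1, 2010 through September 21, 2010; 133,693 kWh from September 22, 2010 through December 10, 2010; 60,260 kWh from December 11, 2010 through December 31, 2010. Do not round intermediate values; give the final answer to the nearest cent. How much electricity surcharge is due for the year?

January 1 – September 21, 2010: 115,370 kWh at £0.14/kWh → £16,151.80
September 22 – December 10, 2010: 133,693 kWh at £0.11/kWh → £14,706.23
December 11 – December 31, 2010: 60,260 kWh at £0.02/kWh → £1,205.20

£32,063.23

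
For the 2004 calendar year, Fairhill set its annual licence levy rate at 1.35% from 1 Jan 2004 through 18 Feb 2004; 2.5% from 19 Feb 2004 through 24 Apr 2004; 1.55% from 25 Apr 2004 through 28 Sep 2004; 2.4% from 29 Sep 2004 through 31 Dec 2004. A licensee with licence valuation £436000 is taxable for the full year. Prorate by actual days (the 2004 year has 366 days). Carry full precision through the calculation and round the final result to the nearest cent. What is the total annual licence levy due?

1 Jan – 18 Feb 2004: 49 days at 1.35% → £436000 × 1.35% × 49/366 = £788.0164
19 Feb – 24 Apr 2004: 66 days at 2.5% → £436000 × 2.5% × 66/366 = £1965.5738
25 Apr – 28 Sep 2004: 157 days at 1.55% → £436000 × 1.55% × 157/366 = £2898.9235
29 Sep – 31 Dec 2004: 94 days at 2.4% → £436000 × 2.4% × 94/366 = £2687.4754
Total = £8339.9891

£8339.99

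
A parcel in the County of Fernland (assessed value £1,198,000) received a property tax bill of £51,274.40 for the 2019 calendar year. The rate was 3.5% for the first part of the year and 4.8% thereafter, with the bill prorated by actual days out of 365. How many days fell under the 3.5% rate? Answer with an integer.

146 days

Let d = days at the first rate; then 365 − d days at the second rate.
£1,198,000 × [3.5%·d + 4.8%·(365−d)] / 365 = £51,274.40
Solving gives d = 146, so the new rate took effect on 27 May 2019.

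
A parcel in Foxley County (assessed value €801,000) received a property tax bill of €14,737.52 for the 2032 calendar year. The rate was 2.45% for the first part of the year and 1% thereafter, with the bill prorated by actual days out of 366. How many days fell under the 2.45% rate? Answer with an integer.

212 days

Let d = days at the first rate; then 366 − d days at the second rate.
€801,000 × [2.45%·d + 1%·(366−d)] / 366 = €14,737.52
Solving gives d = 212, so the new rate took effect on July 31, 2032.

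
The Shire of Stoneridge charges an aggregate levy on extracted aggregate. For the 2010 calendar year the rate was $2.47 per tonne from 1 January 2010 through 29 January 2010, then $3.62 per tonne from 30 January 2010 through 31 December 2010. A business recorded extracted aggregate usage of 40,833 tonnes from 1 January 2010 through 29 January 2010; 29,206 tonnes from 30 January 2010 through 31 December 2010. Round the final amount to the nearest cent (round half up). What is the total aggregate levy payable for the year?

$206583.23

1 January – 29 January 2010: 40,833 tonnes at $2.47/tonne → $100857.51
30 January – 31 December 2010: 29,206 tonnes at $3.62/tonne → $105725.72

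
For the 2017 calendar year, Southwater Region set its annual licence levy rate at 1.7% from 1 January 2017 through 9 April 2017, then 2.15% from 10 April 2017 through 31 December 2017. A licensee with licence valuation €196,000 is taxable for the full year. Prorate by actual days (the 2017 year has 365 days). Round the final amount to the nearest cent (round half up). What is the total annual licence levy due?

1 January – 9 April 2017: 99 days at 1.7% → €196,000 × 1.7% × 99/365 = €903.7479
10 April – 31 December 2017: 266 days at 2.15% → €196,000 × 2.15% × 266/365 = €3,071.0247
Total = €3,974.7726

€3,974.77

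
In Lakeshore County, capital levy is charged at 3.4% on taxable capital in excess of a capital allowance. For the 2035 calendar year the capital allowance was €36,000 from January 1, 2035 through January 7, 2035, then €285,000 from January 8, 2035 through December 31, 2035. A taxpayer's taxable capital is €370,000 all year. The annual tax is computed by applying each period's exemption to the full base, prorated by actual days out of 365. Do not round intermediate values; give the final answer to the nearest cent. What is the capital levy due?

January 1 – January 7, 2035: 7 days, exemption €36,000 → (€370,000 − €36,000) × 3.4% × 7/365 = €217.7863
January 8 – December 31, 2035: 358 days, exemption €285,000 → (€370,000 − €285,000) × 3.4% × 358/365 = €2,834.5753
Total = €3,052.3616

€3,052.36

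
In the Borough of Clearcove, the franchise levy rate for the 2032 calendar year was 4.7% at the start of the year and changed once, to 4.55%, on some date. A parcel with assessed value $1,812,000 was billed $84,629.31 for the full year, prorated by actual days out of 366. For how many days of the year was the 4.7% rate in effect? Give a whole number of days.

Let d = days at the first rate; then 366 − d days at the second rate.
$1,812,000 × [4.7%·d + 4.55%·(366−d)] / 366 = $84,629.31
Solving gives d = 294, so the new rate took effect on 21 Oct 2032.

294 days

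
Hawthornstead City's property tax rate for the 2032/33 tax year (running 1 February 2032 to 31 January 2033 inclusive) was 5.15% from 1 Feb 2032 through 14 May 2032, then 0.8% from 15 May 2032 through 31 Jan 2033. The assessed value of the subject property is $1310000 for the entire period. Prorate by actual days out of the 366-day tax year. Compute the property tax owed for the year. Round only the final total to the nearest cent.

$26672.46

1 Feb – 14 May 2032: 104 days at 5.15% → $1310000 × 5.15% × 104/366 = $19170.3825
15 May 2032 – 31 Jan 2033: 262 days at 0.8% → $1310000 × 0.8% × 262/366 = $7502.0765
Total = $26672.4590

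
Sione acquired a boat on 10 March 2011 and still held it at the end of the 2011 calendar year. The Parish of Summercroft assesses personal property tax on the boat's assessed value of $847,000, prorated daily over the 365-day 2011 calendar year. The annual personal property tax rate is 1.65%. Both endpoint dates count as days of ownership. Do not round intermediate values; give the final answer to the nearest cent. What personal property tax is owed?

$11,371.85

Days held (10 March – 31 December 2011): 297 out of 365
Tax = $847,000 × 1.65% × 297/365 = $11,371.8452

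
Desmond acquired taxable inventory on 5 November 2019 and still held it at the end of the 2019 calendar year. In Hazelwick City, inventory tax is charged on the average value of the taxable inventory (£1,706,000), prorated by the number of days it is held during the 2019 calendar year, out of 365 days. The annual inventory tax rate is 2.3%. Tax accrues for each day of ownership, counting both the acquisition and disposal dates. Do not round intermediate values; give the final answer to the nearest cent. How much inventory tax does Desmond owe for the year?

Days held (5 November – 31 December 2019): 57 out of 365
Tax = £1,706,000 × 2.3% × 57/365 = £6,127.5781

£6,127.58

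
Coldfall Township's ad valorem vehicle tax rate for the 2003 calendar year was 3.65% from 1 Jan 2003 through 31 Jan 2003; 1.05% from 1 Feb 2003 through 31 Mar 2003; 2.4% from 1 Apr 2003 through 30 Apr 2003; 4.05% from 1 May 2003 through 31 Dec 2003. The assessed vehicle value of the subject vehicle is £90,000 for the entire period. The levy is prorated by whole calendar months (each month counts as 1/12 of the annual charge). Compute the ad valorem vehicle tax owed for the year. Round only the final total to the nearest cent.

£3,041.25

1 Jan – 31 Jan 2003: 1 month at 3.65% → £90,000 × 3.65% × 1/12 = £273.7500
1 Feb – 31 Mar 2003: 2 months at 1.05% → £90,000 × 1.05% × 2/12 = £157.5000
1 Apr – 30 Apr 2003: 1 month at 2.4% → £90,000 × 2.4% × 1/12 = £180.0000
1 May – 31 Dec 2003: 8 months at 4.05% → £90,000 × 4.05% × 8/12 = £2,430.0000
Total = £3,041.2500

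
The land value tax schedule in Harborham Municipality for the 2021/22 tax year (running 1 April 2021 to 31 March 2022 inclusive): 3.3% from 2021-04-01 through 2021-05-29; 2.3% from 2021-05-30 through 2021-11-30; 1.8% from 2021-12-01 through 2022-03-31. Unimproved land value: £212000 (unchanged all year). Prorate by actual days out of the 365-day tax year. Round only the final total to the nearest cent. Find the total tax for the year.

£4867.29

2021-04-01 to 2021-05-29: 59 days at 3.3% → £212000 × 3.3% × 59/365 = £1130.8603
2021-05-30 to 2021-11-30: 185 days at 2.3% → £212000 × 2.3% × 185/365 = £2471.3973
2021-12-01 to 2022-03-31: 121 days at 1.8% → £212000 × 1.8% × 121/365 = £1265.0301
Total = £4867.2877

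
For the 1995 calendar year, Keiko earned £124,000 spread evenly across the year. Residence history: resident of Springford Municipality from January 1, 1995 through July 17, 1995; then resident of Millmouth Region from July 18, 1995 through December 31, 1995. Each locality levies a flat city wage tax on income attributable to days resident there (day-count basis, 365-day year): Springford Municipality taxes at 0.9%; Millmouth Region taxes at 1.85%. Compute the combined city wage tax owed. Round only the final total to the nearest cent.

£1,654.98

Springford Municipality, January 1 – July 17, 1995: 198 days → £124,000 × 0.9% × 198/365 = £605.3918
Millmouth Region, July 18 – December 31, 1995: 167 days → £124,000 × 1.85% × 167/365 = £1,049.5836
Total = £1,654.9753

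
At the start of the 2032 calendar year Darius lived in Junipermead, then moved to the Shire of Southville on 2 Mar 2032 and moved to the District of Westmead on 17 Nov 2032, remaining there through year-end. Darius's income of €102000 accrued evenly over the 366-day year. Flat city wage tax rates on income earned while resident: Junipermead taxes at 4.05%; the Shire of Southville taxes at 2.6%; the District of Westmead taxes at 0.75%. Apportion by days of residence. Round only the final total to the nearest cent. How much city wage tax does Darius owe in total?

€2666.49

Junipermead, 1 Jan – 1 Mar 2032: 61 days → €102000 × 4.05% × 61/366 = €688.5000
The Shire of Southville, 2 Mar – 16 Nov 2032: 260 days → €102000 × 2.6% × 260/366 = €1883.9344
The District of Westmead, 17 Nov – 31 Dec 2032: 45 days → €102000 × 0.75% × 45/366 = €94.0574
Total = €2666.4918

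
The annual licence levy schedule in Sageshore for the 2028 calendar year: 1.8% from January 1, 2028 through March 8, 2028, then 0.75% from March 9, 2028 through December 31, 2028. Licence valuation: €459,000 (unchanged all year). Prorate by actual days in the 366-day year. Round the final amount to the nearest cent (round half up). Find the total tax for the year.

€4,337.93

January 1 – March 8, 2028: 68 days at 1.8% → €459,000 × 1.8% × 68/366 = €1,535.0164
March 9 – December 31, 2028: 298 days at 0.75% → €459,000 × 0.75% × 298/366 = €2,802.9098
Total = €4,337.9262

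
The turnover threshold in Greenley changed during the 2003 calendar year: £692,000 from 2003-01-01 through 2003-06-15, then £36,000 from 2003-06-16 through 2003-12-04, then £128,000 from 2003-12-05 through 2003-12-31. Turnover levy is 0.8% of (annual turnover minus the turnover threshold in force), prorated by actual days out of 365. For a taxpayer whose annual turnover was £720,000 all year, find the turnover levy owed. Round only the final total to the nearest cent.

£3,030.79

2003-01-01 to 2003-06-15: 166 days, exemption £692,000 → (£720,000 − £692,000) × 0.8% × 166/365 = £101.8740
2003-06-16 to 2003-12-04: 172 days, exemption £36,000 → (£720,000 − £36,000) × 0.8% × 172/365 = £2,578.5863
2003-12-05 to 2003-12-31: 27 days, exemption £128,000 → (£720,000 − £128,000) × 0.8% × 27/365 = £350.3342
Total = £3,030.7945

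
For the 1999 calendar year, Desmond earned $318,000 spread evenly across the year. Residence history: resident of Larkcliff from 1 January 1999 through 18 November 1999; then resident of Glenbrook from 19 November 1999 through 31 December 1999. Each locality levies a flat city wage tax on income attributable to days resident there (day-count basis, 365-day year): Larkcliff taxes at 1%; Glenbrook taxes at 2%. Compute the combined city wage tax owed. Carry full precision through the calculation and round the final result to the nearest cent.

$3,554.63

Larkcliff, 1 January – 18 November 1999: 322 days → $318,000 × 1% × 322/365 = $2,805.3699
Glenbrook, 19 November – 31 December 1999: 43 days → $318,000 × 2% × 43/365 = $749.2603
Total = $3,554.6301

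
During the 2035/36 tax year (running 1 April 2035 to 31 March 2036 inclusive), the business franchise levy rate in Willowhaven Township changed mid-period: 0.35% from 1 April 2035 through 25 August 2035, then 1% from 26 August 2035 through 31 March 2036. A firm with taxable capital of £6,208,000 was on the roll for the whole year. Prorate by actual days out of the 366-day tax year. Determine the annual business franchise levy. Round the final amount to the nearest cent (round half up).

£45,873.05

1 April – 25 August 2035: 147 days at 0.35% → £6,208,000 × 0.35% × 147/366 = £8,726.8197
26 August 2035 – 31 March 2036: 219 days at 1% → £6,208,000 × 1% × 219/366 = £37,146.2295
Total = £45,873.0492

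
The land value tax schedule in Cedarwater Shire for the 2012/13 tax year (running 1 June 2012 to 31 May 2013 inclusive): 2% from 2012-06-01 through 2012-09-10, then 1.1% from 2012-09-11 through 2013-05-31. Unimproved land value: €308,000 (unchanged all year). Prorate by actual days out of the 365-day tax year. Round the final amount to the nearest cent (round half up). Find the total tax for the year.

2012-06-01 to 2012-09-10: 102 days at 2% → €308,000 × 2% × 102/365 = €1,721.4247
2012-09-11 to 2013-05-31: 263 days at 1.1% → €308,000 × 1.1% × 263/365 = €2,441.2164
Total = €4,162.6411

€4,162.64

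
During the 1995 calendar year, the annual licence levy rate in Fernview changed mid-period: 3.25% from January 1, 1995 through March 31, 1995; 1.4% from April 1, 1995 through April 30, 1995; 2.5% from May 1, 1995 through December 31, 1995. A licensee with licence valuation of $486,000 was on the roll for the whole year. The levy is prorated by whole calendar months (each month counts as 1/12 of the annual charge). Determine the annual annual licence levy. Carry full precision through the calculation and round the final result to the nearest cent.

$12,615.75

January 1 – March 31, 1995: 3 months at 3.25% → $486,000 × 3.25% × 3/12 = $3,948.7500
April 1 – April 30, 1995: 1 month at 1.4% → $486,000 × 1.4% × 1/12 = $567.0000
May 1 – December 31, 1995: 8 months at 2.5% → $486,000 × 2.5% × 8/12 = $8,100.0000
Total = $12,615.7500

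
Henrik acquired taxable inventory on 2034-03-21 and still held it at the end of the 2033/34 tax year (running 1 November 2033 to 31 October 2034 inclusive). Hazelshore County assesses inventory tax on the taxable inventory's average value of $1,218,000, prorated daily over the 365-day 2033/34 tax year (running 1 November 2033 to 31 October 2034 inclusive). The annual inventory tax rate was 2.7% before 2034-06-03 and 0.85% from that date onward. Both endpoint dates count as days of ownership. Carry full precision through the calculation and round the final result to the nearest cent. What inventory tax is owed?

2034-03-21 to 2034-06-02: 74 days at 2.7% → $1,218,000 × 2.7% × 74/365 = $6,667.2986
2034-06-03 to 2034-10-31: 151 days at 0.85% → $1,218,000 × 0.85% × 151/365 = $4,283.0219
Total = $10,950.3205

$10,950.32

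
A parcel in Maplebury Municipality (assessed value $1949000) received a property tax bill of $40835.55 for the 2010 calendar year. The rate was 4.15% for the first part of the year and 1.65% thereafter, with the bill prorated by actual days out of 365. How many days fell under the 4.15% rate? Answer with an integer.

65 days

Let d = days at the first rate; then 365 − d days at the second rate.
$1949000 × [4.15%·d + 1.65%·(365−d)] / 365 = $40835.55
Solving gives d = 65, so the new rate took effect on 7 Mar 2010.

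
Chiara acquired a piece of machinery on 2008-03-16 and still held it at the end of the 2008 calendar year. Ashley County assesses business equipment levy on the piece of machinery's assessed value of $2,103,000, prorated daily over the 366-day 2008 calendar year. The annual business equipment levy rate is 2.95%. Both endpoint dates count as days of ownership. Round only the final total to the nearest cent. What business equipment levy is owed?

$49,325.69

Days held (2008-03-16 to 2008-12-31): 291 out of 366
Tax = $2,103,000 × 2.95% × 291/366 = $49,325.6926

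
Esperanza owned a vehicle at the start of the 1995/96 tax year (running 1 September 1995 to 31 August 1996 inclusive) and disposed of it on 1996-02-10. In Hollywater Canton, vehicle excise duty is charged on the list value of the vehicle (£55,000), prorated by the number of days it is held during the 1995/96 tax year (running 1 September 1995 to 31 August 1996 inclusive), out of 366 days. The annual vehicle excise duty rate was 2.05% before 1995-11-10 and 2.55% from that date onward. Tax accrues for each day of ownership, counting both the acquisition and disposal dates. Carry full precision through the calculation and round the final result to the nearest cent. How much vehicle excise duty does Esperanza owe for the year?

£572.02

1995-09-01 to 1995-11-09: 70 days at 2.05% → £55,000 × 2.05% × 70/366 = £215.6421
1995-11-10 to 1996-02-10: 93 days at 2.55% → £55,000 × 2.55% × 93/366 = £356.3730
Total = £572.0150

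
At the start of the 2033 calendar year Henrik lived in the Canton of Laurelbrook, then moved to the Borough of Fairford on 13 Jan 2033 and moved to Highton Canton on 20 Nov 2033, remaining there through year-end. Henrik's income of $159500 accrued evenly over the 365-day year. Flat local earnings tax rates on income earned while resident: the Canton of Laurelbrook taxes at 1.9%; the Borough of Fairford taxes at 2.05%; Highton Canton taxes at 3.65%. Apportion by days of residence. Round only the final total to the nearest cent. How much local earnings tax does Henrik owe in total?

The Canton of Laurelbrook, 1 Jan – 12 Jan 2033: 12 days → $159500 × 1.9% × 12/365 = $99.6329
The Borough of Fairford, 13 Jan – 19 Nov 2033: 311 days → $159500 × 2.05% × 311/365 = $2786.0062
Highton Canton, 20 Nov – 31 Dec 2033: 42 days → $159500 × 3.65% × 42/365 = $669.9000
Total = $3555.5390

$3555.54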